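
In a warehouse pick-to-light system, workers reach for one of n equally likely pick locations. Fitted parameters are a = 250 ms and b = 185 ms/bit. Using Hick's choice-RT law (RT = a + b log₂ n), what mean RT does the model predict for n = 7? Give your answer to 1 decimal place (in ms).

log₂(7) = 2.8074 bits, so RT = 250 + 185 × 2.8074 ≈ 769.361 ms.

769.4 ms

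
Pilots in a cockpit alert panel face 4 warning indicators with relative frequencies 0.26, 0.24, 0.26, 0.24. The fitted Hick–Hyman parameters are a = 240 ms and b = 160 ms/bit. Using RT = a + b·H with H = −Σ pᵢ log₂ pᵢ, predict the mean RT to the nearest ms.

560 ms

H = 0.26·log₂(1/0.26) + 0.24·log₂(1/0.24) + 0.26·log₂(1/0.26) + 0.24·log₂(1/0.24) = 1.9988 bits.
RT = 240 + 160 × 1.9988 = 559.82 ms.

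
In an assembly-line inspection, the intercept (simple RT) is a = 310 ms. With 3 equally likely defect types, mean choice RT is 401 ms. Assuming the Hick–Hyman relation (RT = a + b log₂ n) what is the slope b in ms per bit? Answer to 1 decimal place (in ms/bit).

log₂(3) = 1.5850 bits.
b = (RT − a)/log₂ n = (401 − 310) / 1.5850 = 57.415 ms/bit.

57.4 ms/bit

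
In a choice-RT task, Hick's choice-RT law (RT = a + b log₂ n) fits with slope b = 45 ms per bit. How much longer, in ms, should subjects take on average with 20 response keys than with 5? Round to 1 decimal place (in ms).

The intercept a cancels: ΔRT = b·(log₂ n₂ − log₂ n₁) = b·log₂(n₂/n₁).
log₂(20) − log₂(5) = log₂(20/5) = log₂(4) = 2.
ΔRT = 45 × 2.0000 = 90.000 ms.

90.0 ms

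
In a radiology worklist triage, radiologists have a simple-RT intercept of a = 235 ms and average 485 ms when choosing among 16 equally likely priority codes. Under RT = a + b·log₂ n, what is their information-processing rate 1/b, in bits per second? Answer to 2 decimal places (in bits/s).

16.00 bits/s

b = (485 − 235)/log₂ 16 = 250/4 = 62.500 ms per bit = 0.06250 s/bit; the reciprocal is 16.000 bits/s.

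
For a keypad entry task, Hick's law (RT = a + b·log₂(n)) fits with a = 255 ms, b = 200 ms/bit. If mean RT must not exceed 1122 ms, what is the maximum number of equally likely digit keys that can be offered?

Information budget: (1122 − 255)/200 = 4.3350 bits, so n ≤ 2^4.3350 = 20.182 → at most 20.

20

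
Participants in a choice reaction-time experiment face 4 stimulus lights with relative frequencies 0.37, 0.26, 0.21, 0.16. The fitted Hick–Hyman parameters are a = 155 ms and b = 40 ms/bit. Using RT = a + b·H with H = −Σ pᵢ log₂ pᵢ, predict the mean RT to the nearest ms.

Entropy contributions −pᵢ log₂ pᵢ: 0.5307, 0.5053, 0.4728, 0.4230; sum H = 1.9319 bits.
RT = a + bH = 155 + 40·1.9319 = 232.27 ms.

232 ms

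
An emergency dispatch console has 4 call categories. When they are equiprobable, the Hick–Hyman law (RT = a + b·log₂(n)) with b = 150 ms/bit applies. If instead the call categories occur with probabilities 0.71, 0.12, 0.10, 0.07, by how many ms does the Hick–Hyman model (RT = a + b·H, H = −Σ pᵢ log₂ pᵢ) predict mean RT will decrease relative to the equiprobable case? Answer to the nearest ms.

102 ms

Equiprobable entropy H₀ = log₂ 4 = 2.0000 bits.
Skewed entropy H = −Σ pᵢ log₂ pᵢ = 1.3186 bits.
ΔRT = b·(H₀ − H) = 150 × 0.6814 = 102.21 ms.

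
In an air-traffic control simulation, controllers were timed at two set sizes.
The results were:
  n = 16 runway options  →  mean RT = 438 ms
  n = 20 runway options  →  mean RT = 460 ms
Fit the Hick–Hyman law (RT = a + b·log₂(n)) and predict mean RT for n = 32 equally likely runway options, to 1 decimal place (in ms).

506.3 ms

Solve the two-equation system in a and b:
  b = (460 − 438) / (log₂ 20 − log₂ 16) = 22 / (4.3219 − 4) = 68.338 ms/bit
  a = 438 − 68.338 × 4 = 164.647 ms
Then RT(32) = 164.647 + 68.338 × log₂ 32 = 164.647 + 68.338 × 5 ≈ 506.338 ms.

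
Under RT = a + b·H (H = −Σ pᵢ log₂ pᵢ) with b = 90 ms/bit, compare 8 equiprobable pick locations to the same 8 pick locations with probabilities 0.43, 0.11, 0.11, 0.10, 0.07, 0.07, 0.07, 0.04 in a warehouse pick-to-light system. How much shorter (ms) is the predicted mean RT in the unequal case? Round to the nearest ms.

The RT saving is b·ΔH. Equiprobable H₀ = log₂(8) = 3.0000 bits; with the given probabilities H = 2.5478 bits.
b·(H₀ − H) = 90 × (3.0000 − 2.5478) = 40.70 ms.

41 ms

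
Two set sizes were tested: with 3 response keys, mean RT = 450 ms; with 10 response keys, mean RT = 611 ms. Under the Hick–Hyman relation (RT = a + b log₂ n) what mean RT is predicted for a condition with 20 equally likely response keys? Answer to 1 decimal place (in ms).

703.7 ms

Fit slope and intercept:
  b = (611 − 450) / (log₂ 10 − log₂ 3) = 161 / (3.3219 − 1.5850) = 92.690 ms/bit
  a = 450 − 92.690 × 1.5850 = 303.089 ms
Then RT(20) = 303.089 + 92.690 × log₂ 20 = 303.089 + 92.690 × 4.3219 ≈ 703.690 ms.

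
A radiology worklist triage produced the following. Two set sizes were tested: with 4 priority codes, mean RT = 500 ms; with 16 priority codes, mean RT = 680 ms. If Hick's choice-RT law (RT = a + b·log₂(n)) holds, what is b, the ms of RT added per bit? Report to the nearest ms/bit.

90 ms/bit

The slope on a log₂ axis is (680 − 500) / (4 − 2) = 90 ms/bit.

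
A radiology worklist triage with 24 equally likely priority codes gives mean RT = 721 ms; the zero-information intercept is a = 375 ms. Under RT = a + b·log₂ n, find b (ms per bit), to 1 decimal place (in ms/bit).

b = (721 − 375) / log₂(24) = 346 / 4.5850 = 75.464 ms/bit.

75.5 ms/bit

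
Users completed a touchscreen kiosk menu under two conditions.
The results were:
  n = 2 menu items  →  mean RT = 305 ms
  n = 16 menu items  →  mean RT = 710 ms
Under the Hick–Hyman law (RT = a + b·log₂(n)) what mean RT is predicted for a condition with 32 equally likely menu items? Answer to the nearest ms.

Fit slope and intercept:
  b = (710 − 305) / (log₂ 16 − log₂ 2) = 405 / (4 − 1) = 135 ms/bit
  a = 305 − 135 × 1 = 170 ms
Then RT(32) = 170 + 135 × log₂ 32 = 170 + 135 × 5 ≈ 845.000 ms.

845 ms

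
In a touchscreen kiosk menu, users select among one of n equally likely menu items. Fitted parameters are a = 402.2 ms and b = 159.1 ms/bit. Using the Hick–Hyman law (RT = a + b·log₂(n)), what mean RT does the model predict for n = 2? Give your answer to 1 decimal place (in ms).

561.3 ms

log₂(2) = 1 bits, so RT = 402.2 + 159.1 × 1 ≈ 561.300 ms.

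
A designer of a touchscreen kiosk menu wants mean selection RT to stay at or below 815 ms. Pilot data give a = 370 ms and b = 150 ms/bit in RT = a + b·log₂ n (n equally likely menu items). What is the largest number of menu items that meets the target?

7

Set 370 + 150·log₂ n ≤ 815 → log₂ n ≤ (815 − 370)/150 = 2.9667.
So n ≤ 2^2.9667 = 7.817; the largest integer n is 7.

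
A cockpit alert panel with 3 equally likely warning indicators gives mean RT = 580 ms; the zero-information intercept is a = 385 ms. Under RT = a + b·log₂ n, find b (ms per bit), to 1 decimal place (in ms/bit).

log₂(3) = 1.5850 bits.
b = (RT − a)/log₂ n = (580 − 385) / 1.5850 = 123.031 ms/bit.

123.0 ms/bit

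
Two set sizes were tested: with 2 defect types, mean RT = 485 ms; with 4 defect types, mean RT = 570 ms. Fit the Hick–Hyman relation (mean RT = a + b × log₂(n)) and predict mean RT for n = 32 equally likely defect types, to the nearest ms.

825 ms

With log₂ n on the abscissa the relation is linear; from the two conditions:
  b = (570 − 485) / (log₂ 4 − log₂ 2) = 85 / (2 − 1) = 85 ms/bit
  a = 485 − 85 × 1 = 400 ms
Then RT(32) = 400 + 85 × log₂ 32 = 400 + 85 × 5 ≈ 825.000 ms.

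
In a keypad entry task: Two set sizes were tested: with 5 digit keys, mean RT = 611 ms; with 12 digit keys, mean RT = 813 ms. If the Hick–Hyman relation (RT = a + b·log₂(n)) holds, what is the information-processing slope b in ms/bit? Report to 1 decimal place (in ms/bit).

b = (RT₂ − RT₁)/(log₂ n₂ − log₂ n₁) = (813 − 611)/(3.5850 − 2.3219) = 159.932 ms/bit.

159.9 ms/bit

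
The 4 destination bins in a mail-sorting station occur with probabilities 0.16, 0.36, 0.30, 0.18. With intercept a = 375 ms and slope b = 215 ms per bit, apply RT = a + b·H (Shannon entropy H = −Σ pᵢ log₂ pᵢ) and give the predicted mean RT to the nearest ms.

Entropy contributions −pᵢ log₂ pᵢ: 0.4230, 0.5306, 0.5211, 0.4453; sum H = 1.9200 bits.
RT = a + bH = 375 + 215·1.9200 = 787.81 ms.

788 ms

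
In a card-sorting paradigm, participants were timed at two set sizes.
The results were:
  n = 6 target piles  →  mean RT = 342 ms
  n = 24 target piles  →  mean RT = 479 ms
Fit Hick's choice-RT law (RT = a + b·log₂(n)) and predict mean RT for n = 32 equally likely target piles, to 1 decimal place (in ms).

507.4 ms

Fit slope and intercept:
  b = (479 − 342) / (log₂ 24 − log₂ 6) = 137 / (4.5850 − 2.5850) = 68.500 ms/bit
  a = 342 − 68.500 × 2.5850 = 164.930 ms
Then RT(32) = 164.930 + 68.500 × log₂ 32 = 164.930 + 68.500 × 5 ≈ 507.430 ms.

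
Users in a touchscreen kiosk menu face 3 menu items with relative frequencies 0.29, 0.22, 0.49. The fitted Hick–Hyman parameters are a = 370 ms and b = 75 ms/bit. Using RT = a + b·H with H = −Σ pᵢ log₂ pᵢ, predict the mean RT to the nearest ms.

483 ms

H = 0.29·log₂(1/0.29) + 0.22·log₂(1/0.22) + 0.49·log₂(1/0.49) = 1.5028 bits.
RT = 370 + 75 × 1.5028 = 482.71 ms.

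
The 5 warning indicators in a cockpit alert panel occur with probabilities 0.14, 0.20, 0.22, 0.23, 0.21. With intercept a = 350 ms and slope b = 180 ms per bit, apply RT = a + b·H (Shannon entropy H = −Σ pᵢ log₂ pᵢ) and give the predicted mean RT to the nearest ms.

H = 0.14·log₂(1/0.14) + 0.20·log₂(1/0.20) + 0.22·log₂(1/0.22) + 0.23·log₂(1/0.23) + 0.21·log₂(1/0.21) = 2.3026 bits.
RT = 350 + 180 × 2.3026 = 764.46 ms.

764 ms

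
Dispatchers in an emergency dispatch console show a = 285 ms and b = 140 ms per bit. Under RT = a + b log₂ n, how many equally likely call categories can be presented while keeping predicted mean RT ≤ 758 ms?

10

Information budget: (758 − 285)/140 = 3.3786 bits, so n ≤ 2^3.3786 = 10.400 → at most 10.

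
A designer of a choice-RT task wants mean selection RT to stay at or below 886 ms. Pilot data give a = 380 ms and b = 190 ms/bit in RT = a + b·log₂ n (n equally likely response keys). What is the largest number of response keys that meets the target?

Set 380 + 190·log₂ n ≤ 886 → log₂ n ≤ (886 − 380)/190 = 2.6632.
So n ≤ 2^2.6632 = 6.334; the largest integer n is 6.

6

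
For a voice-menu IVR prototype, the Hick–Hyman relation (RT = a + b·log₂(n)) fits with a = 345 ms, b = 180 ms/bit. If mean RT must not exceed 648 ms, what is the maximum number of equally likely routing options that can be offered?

3

Information budget: (648 − 345)/180 = 1.6833 bits, so n ≤ 2^1.6833 = 3.212 → at most 3.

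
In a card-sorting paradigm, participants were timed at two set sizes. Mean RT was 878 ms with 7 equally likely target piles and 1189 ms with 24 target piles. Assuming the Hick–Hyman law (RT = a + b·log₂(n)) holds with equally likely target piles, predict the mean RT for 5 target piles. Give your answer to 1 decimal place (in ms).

793.1 ms

Solve the two-equation system in a and b:
  b = (1189 − 878) / (log₂ 24 − log₂ 7) = 311 / (4.5850 − 2.8074) = 174.954 ms/bit
  a = 878 − 174.954 × 2.8074 = 386.841 ms
Then RT(5) = 386.841 + 174.954 × log₂ 5 = 386.841 + 174.954 × 2.3219 ≈ 793.073 ms.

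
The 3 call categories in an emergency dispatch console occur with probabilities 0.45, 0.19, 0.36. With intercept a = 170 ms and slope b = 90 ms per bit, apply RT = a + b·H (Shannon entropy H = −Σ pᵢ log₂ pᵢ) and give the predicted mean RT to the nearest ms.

H = 0.45·log₂(1/0.45) + 0.19·log₂(1/0.19) + 0.36·log₂(1/0.36) = 1.5042 bits.
RT = 170 + 90 × 1.5042 = 305.38 ms.

305 ms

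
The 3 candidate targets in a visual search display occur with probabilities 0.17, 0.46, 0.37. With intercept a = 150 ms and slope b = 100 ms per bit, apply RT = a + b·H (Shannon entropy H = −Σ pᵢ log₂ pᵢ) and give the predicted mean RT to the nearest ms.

Entropy contributions −pᵢ log₂ pᵢ: 0.4346, 0.5153, 0.5307; sum H = 1.4807 bits.
RT = a + bH = 150 + 100·1.4807 = 298.07 ms.

298 ms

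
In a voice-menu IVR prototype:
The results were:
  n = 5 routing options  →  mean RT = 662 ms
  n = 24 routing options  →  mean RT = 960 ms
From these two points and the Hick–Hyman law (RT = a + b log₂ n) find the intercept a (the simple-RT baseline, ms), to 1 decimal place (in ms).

b = (RT₂ − RT₁)/(log₂ n₂ − log₂ n₁) = (960 − 662)/(4.5850 − 2.3219) = 131.682 ms/bit.
a = RT₁ − b·log₂ n₁ = 662 − 131.682 × 2.3219 = 356.245 ms.

356.2 ms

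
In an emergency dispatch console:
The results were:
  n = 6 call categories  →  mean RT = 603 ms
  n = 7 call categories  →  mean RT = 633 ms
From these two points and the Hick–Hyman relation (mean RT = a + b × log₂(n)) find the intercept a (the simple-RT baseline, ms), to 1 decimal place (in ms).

254.3 ms

Slope: b = (633 − 603) / (log₂ 7 − log₂ 6) = 30/0.2224 = 134.897 ms/bit.
Intercept: a = 603 − 134.897·log₂(6) = 254.297 ms.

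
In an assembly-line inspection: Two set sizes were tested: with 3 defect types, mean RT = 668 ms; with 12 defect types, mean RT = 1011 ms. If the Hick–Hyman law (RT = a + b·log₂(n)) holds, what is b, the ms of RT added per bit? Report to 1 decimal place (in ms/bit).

171.5 ms/bit

Slope: b = (1011 − 668) / (log₂ 12 − log₂ 3) = 343/2.0000 = 171.500 ms/bit.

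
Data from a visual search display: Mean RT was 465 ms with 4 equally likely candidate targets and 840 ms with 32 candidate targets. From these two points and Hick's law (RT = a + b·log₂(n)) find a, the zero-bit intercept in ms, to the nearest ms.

215 ms

The slope on a log₂ axis is (840 − 465) / (5 − 2) = 125 ms/bit.
Intercept: a = 465 − 125·log₂(4) = 215.000 ms.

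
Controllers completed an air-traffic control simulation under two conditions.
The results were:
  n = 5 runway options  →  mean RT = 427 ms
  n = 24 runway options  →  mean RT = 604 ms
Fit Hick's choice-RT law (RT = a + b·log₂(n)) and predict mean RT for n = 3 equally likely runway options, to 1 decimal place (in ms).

369.4 ms

With log₂ n on the abscissa the relation is linear; from the two conditions:
  b = (604 − 427) / (log₂ 24 − log₂ 5) = 177 / (4.5850 − 2.3219) = 78.214 ms/bit
  a = 427 − 78.214 × 2.3219 = 245.394 ms
Then RT(3) = 245.394 + 78.214 × log₂ 3 = 245.394 + 78.214 × 1.5850 ≈ 369.359 ms.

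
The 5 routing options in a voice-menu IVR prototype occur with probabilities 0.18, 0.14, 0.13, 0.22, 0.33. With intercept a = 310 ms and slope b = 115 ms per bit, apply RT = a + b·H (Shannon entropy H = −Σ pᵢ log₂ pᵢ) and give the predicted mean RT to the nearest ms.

567 ms

Entropy contributions −pᵢ log₂ pᵢ: 0.4453, 0.3971, 0.3826, 0.4806, 0.5278; sum H = 2.2335 bits.
RT = a + bH = 310 + 115·2.2335 = 566.85 ms.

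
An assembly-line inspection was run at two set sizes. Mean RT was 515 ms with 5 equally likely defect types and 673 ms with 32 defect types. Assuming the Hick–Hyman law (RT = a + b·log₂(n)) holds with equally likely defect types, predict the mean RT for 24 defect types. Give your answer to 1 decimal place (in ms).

With log₂ n on the abscissa the relation is linear; from the two conditions:
  b = (673 − 515) / (log₂ 32 − log₂ 5) = 158 / (5 − 2.3219) = 58.998 ms/bit
  a = 515 − 58.998 × 2.3219 = 378.012 ms
Then RT(24) = 378.012 + 58.998 × log₂ 24 = 378.012 + 58.998 × 4.5850 ≈ 648.514 ms.

648.5 ms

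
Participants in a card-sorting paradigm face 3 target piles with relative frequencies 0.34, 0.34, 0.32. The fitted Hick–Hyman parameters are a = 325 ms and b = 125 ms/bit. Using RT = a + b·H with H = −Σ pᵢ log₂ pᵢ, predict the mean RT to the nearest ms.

523 ms

H = 0.34·log₂(1/0.34) + 0.34·log₂(1/0.34) + 0.32·log₂(1/0.32) = 1.5844 bits.
RT = 325 + 125 × 1.5844 = 523.05 ms.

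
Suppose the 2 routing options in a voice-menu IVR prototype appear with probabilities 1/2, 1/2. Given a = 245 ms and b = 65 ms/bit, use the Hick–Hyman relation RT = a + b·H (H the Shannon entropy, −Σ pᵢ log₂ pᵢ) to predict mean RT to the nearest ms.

310 ms

Each term −pᵢ log₂ pᵢ: 0.5·1 + 0.5·1; summed, H = 1.000 bits.
Mean RT = a + bH = 245 + 65·1.000 = 310.00 ms.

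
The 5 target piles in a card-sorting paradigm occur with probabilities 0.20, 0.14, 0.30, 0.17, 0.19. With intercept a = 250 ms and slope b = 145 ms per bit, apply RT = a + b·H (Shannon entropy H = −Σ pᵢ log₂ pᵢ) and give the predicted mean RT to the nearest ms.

Entropy contributions −pᵢ log₂ pᵢ: 0.4644, 0.3971, 0.5211, 0.4346, 0.4552; sum H = 2.2724 bits.
RT = a + bH = 250 + 145·2.2724 = 579.50 ms.

579 ms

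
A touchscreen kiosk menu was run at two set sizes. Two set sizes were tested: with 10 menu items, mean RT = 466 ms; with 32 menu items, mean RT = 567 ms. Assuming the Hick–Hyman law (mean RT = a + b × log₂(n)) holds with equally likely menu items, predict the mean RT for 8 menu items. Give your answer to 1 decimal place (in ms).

446.6 ms

Solve the two-equation system in a and b:
  b = (567 − 466) / (log₂ 32 − log₂ 10) = 101 / (5 − 3.3219) = 60.188 ms/bit
  a = 466 − 60.188 × 3.3219 = 266.059 ms
Then RT(8) = 266.059 + 60.188 × log₂ 8 = 266.059 + 60.188 × 3 ≈ 446.624 ms.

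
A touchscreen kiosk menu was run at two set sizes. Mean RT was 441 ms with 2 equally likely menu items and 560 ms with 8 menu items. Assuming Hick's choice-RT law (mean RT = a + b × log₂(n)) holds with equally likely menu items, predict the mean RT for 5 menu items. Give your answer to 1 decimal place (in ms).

519.7 ms

With log₂ n on the abscissa the relation is linear; from the two conditions:
  b = (560 − 441) / (log₂ 8 − log₂ 2) = 119 / (3 − 1) = 59.500 ms/bit
  a = 441 − 59.500 × 1 = 381.500 ms
Then RT(5) = 381.500 + 59.500 × log₂ 5 = 381.500 + 59.500 × 2.3219 ≈ 519.655 ms.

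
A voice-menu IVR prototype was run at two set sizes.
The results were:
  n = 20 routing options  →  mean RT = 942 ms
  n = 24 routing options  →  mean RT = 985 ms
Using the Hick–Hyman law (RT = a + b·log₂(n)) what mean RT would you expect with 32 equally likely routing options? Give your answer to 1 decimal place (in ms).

Fit slope and intercept:
  b = (985 − 942) / (log₂ 24 − log₂ 20) = 43 / (4.5850 − 4.3219) = 163.477 ms/bit
  a = 942 − 163.477 × 4.3219 = 235.465 ms
Then RT(32) = 235.465 + 163.477 × log₂ 32 = 235.465 + 163.477 × 5 ≈ 1052.849 ms.

1052.8 ms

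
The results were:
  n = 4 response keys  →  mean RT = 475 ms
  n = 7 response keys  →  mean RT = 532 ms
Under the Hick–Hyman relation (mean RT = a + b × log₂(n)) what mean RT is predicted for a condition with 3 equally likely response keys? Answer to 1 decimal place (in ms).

445.7 ms

Fit slope and intercept:
  b = (532 − 475) / (log₂ 7 − log₂ 4) = 57 / (2.8074 − 2) = 70.601 ms/bit
  a = 475 − 70.601 × 2 = 333.798 ms
Then RT(3) = 333.798 + 70.601 × log₂ 3 = 333.798 + 70.601 × 1.5850 ≈ 445.698 ms.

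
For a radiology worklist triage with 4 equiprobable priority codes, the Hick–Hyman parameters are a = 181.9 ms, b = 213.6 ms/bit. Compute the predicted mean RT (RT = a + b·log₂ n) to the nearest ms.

log₂(4) = 2 bits, so RT = 181.9 + 213.6 × 2 ≈ 609.100 ms.

609 ms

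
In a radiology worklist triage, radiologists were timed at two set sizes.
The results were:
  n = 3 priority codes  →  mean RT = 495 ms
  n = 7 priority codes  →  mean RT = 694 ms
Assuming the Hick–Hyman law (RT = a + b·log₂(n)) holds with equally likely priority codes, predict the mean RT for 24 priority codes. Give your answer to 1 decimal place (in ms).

983.4 ms

RT is linear in log₂ n, so two points fix the line:
  b = (694 − 495) / (log₂ 7 − log₂ 3) = 199 / (2.8074 − 1.5850) = 162.796 ms/bit
  a = 495 − 162.796 × 1.5850 = 236.975 ms
Then RT(24) = 236.975 + 162.796 × log₂ 24 = 236.975 + 162.796 × 4.5850 ≈ 983.387 ms.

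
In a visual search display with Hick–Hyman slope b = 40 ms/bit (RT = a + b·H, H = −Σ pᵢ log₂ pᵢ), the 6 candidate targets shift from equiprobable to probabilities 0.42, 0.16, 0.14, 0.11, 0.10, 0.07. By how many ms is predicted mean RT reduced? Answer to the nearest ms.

12 ms

The RT saving is b·ΔH. Equiprobable H₀ = log₂(6) = 2.5850 bits; with the given probabilities H = 2.2968 bits.
b·(H₀ − H) = 40 × (2.5850 − 2.2968) = 11.53 ms.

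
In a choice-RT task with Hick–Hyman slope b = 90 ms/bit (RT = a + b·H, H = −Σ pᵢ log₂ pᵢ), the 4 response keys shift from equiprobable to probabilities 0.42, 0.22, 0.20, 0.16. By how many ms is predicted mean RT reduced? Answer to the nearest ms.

The RT saving is b·ΔH. Equiprobable H₀ = log₂(4) = 2.0000 bits; with the given probabilities H = 1.8936 bits.
b·(H₀ − H) = 90 × (2.0000 − 1.8936) = 9.57 ms.

10 ms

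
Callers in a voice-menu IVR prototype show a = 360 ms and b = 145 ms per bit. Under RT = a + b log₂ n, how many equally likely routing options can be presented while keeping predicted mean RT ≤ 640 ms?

Information budget: (640 − 360)/145 = 1.9310 bits, so n ≤ 2^1.9310 = 3.813 → at most 3.

3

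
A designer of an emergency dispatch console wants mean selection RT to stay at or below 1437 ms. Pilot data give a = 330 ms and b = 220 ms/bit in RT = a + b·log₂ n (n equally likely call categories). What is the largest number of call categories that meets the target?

Set 330 + 220·log₂ n ≤ 1437 → log₂ n ≤ (1437 − 330)/220 = 5.0318.
So n ≤ 2^5.0318 = 32.714; the largest integer n is 32.

32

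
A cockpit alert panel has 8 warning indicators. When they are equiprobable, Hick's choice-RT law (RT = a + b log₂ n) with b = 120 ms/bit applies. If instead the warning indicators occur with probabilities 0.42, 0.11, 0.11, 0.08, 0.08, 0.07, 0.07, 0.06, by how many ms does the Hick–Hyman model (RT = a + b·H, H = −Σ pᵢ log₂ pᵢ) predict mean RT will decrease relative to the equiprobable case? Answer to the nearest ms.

49 ms

The RT saving is b·ΔH. Equiprobable H₀ = log₂(8) = 3.0000 bits; with the given probabilities H = 2.5899 bits.
b·(H₀ − H) = 120 × (3.0000 − 2.5899) = 49.21 ms.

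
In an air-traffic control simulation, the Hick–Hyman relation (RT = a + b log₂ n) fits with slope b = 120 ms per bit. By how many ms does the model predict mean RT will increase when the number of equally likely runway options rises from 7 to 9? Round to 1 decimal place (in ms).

The intercept a cancels: ΔRT = b·(log₂ n₂ − log₂ n₁) = b·log₂(n₂/n₁).
log₂(9) − log₂(7) = 3.1699 − 2.8074 = 0.3626.
ΔRT = 120 × 0.3626 = 43.508 ms.

43.5 ms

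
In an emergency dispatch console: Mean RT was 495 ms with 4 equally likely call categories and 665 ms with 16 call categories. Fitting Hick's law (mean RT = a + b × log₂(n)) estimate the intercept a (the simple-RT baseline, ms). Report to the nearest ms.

325 ms

The slope on a log₂ axis is (665 − 495) / (4 − 2) = 85 ms/bit.
a = RT₁ − b·log₂ n₁ = 495 − 85 × 2 = 325.000 ms.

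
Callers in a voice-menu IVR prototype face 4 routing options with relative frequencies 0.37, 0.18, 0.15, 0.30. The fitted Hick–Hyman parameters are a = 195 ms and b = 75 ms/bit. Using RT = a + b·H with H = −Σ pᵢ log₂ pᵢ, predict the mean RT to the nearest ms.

H = 0.37·log₂(1/0.37) + 0.18·log₂(1/0.18) + 0.15·log₂(1/0.15) + 0.30·log₂(1/0.30) = 1.9077 bits.
RT = 195 + 75 × 1.9077 = 338.08 ms.

338 ms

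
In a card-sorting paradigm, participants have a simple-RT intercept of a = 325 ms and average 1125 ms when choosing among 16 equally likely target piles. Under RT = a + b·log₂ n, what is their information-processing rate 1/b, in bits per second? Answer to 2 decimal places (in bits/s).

Choice component = 1125 − 325 = 800 ms over log₂(16) = 4 bits.
b = 800 / 4 = 200.000 ms/bit, so 1/b = 5.000 bits/s.

5.00 bits/s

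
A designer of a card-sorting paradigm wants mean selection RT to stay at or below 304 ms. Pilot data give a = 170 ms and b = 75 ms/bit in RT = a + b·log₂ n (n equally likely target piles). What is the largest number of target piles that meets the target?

3

75·log₂ n ≤ 304 − 170 = 134, giving log₂ n ≤ 1.7867 and n ≤ 3.450. The largest whole number is 3.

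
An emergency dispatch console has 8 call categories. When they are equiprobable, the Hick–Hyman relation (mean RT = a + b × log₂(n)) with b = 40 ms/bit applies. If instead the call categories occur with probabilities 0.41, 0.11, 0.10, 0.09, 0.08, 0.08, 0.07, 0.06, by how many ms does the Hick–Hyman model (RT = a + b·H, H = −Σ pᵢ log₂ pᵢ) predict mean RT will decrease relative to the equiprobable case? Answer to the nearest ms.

15 ms

Equiprobable entropy H₀ = log₂ 8 = 3.0000 bits.
Skewed entropy H = −Σ pᵢ log₂ pᵢ = 2.6176 bits.
ΔRT = b·(H₀ − H) = 40 × 0.3824 = 15.30 ms.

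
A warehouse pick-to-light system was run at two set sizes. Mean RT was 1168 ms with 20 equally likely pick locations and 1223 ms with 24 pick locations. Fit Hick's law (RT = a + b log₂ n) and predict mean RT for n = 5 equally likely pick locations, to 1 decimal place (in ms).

RT is linear in log₂ n, so two points fix the line:
  b = (1223 − 1168) / (log₂ 24 − log₂ 20) = 55 / (4.5850 − 4.3219) = 209.098 ms/bit
  a = 1168 − 209.098 × 4.3219 = 264.293 ms
Then RT(5) = 264.293 + 209.098 × log₂ 5 = 264.293 + 209.098 × 2.3219 ≈ 749.804 ms.

749.8 ms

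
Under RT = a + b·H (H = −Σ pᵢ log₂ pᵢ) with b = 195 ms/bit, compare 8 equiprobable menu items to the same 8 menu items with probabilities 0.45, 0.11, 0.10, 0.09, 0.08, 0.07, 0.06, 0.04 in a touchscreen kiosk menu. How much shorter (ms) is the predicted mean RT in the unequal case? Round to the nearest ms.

97 ms

Equiprobable entropy H₀ = log₂ 8 = 3.0000 bits.
Skewed entropy H = −Σ pᵢ log₂ pᵢ = 2.5029 bits.
ΔRT = b·(H₀ − H) = 195 × 0.4971 = 96.94 ms.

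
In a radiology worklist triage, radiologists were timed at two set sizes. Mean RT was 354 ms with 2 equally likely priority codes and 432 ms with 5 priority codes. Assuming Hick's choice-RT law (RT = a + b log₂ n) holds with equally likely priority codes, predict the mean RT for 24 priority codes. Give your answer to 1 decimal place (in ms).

Solve the two-equation system in a and b:
  b = (432 − 354) / (log₂ 5 − log₂ 2) = 78 / (2.3219 − 1) = 59.005 ms/bit
  a = 354 − 59.005 × 1 = 294.995 ms
Then RT(24) = 294.995 + 59.005 × log₂ 24 = 294.995 + 59.005 × 4.5850 ≈ 565.530 ms.

565.5 ms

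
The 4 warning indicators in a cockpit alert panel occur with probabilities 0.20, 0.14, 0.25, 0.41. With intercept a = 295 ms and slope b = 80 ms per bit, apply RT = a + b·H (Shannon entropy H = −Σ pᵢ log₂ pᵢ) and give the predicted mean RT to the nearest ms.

Entropy contributions −pᵢ log₂ pᵢ: 0.4644, 0.3971, 0.5000, 0.5274; sum H = 1.8889 bits.
RT = a + bH = 295 + 80·1.8889 = 446.11 ms.

446 ms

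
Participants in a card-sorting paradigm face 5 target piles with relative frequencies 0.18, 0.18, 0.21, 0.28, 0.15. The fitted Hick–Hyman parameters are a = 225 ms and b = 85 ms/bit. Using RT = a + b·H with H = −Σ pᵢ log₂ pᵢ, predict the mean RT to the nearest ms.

419 ms

Entropy contributions −pᵢ log₂ pᵢ: 0.4453, 0.4453, 0.4728, 0.5142, 0.4105; sum H = 2.2882 bits.
RT = a + bH = 225 + 85·2.2882 = 419.50 ms.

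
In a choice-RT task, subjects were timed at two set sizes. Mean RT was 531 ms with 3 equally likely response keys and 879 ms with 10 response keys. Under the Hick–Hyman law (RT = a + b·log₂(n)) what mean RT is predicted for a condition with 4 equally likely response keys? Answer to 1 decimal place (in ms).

Solve the two-equation system in a and b:
  b = (879 − 531) / (log₂ 10 − log₂ 3) = 348 / (3.3219 − 1.5850) = 200.349 ms/bit
  a = 531 − 200.349 × 1.5850 = 213.454 ms
Then RT(4) = 213.454 + 200.349 × log₂ 4 = 213.454 + 200.349 × 2 ≈ 614.153 ms.

614.2 ms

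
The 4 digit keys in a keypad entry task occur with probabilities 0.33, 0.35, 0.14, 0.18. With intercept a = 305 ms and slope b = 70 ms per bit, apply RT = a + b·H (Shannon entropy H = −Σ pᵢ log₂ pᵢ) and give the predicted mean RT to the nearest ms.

438 ms

H = 0.33·log₂(1/0.33) + 0.35·log₂(1/0.35) + 0.14·log₂(1/0.14) + 0.18·log₂(1/0.18) = 1.9003 bits.
RT = 305 + 70 × 1.9003 = 438.02 ms.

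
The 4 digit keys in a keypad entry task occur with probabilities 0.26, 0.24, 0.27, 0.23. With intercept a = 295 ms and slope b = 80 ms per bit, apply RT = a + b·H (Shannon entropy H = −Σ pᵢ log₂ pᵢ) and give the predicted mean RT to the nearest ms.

Entropy contributions −pᵢ log₂ pᵢ: 0.5053, 0.4941, 0.5100, 0.4877; sum H = 1.9971 bits.
RT = a + bH = 295 + 80·1.9971 = 454.77 ms.

455 ms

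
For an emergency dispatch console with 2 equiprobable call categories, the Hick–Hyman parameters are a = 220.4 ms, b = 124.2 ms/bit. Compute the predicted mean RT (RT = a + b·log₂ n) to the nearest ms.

345 ms

log₂(2) = 1 bits, so RT = 220.4 + 124.2 × 1 ≈ 344.600 ms.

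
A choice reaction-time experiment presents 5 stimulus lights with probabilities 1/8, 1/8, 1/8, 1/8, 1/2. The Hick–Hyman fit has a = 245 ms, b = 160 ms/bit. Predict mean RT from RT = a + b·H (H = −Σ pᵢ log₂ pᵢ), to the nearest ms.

H = −Σ pᵢ log₂ pᵢ = 0.125·3 + 0.125·3 + 0.125·3 + 0.125·3 + 0.5·1 = 2.000 bits.
RT = 245 + 160 × 2.000 = 565.00 ms.

565 ms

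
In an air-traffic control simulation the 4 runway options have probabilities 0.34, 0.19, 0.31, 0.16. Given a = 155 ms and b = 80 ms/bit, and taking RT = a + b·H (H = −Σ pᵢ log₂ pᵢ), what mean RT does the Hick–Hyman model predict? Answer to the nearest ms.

Entropy contributions −pᵢ log₂ pᵢ: 0.5292, 0.4552, 0.5238, 0.4230; sum H = 1.9312 bits.
RT = a + bH = 155 + 80·1.9312 = 309.50 ms.

309 ms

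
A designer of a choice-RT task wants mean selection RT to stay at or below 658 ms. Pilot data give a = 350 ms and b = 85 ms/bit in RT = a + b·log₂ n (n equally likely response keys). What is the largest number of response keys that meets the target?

Information budget: (658 − 350)/85 = 3.6235 bits, so n ≤ 2^3.6235 = 12.325 → at most 12.

12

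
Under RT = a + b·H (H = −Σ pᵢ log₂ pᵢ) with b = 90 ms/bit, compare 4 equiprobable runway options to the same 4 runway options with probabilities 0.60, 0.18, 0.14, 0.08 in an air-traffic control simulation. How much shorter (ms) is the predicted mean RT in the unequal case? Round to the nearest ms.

Equiprobable entropy H₀ = log₂ 4 = 2.0000 bits.
Skewed entropy H = −Σ pᵢ log₂ pᵢ = 1.5761 bits.
ΔRT = b·(H₀ − H) = 90 × 0.4239 = 38.15 ms.

38 ms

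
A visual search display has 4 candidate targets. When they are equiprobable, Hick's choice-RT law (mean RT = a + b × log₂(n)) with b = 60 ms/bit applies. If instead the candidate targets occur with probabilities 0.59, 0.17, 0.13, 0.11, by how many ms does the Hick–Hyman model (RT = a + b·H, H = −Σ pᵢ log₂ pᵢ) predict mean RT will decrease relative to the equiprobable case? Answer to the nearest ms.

Equiprobable entropy H₀ = log₂ 4 = 2.0000 bits.
Skewed entropy H = −Σ pᵢ log₂ pᵢ = 1.6166 bits.
ΔRT = b·(H₀ − H) = 60 × 0.3834 = 23.00 ms.

23 ms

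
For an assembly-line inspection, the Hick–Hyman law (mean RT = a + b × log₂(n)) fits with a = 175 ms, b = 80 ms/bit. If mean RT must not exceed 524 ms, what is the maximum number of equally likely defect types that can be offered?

80·log₂ n ≤ 524 − 175 = 349, giving log₂ n ≤ 4.3625 and n ≤ 20.570. The largest whole number is 20.

20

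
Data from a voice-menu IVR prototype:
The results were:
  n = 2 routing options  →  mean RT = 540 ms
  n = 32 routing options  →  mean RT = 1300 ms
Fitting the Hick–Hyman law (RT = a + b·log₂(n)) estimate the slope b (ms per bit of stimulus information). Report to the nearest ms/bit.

190 ms/bit

b = (RT₂ − RT₁)/(log₂ n₂ − log₂ n₁) = (1300 − 540)/(5 − 1) = 190 ms/bit.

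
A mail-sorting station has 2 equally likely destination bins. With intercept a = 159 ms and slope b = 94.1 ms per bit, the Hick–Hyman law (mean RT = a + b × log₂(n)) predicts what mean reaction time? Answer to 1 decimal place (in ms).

log₂(2) = 1 bits, so RT = 159 + 94.1 × 1 ≈ 253.100 ms.

253.1 ms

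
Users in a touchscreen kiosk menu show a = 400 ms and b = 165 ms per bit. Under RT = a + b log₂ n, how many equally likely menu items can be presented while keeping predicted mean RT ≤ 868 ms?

7

Information budget: (868 − 400)/165 = 2.8364 bits, so n ≤ 2^2.8364 = 7.142 → at most 7.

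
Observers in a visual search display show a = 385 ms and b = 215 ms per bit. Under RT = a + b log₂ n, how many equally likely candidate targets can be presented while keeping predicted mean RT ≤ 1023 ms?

7

215·log₂ n ≤ 1023 − 385 = 638, giving log₂ n ≤ 2.9674 and n ≤ 7.821. The largest whole number is 7.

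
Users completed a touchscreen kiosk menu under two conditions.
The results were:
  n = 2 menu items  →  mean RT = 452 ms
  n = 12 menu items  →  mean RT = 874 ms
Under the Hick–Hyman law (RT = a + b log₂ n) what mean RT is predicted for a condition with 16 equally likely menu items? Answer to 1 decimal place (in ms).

Fit slope and intercept:
  b = (874 − 452) / (log₂ 12 − log₂ 2) = 422 / (3.5850 − 1) = 163.252 ms/bit
  a = 452 − 163.252 × 1 = 288.748 ms
Then RT(16) = 288.748 + 163.252 × log₂ 16 = 288.748 + 163.252 × 4 ≈ 941.756 ms.

941.8 ms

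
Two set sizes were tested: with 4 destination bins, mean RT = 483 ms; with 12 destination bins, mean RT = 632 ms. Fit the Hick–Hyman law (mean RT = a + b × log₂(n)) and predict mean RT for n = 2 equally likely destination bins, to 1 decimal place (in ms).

389.0 ms

Solve the two-equation system in a and b:
  b = (632 − 483) / (log₂ 12 − log₂ 4) = 149 / (3.5850 − 2) = 94.009 ms/bit
  a = 483 − 94.009 × 2 = 294.983 ms
Then RT(2) = 294.983 + 94.009 × log₂ 2 = 294.983 + 94.009 × 1 ≈ 388.991 ms.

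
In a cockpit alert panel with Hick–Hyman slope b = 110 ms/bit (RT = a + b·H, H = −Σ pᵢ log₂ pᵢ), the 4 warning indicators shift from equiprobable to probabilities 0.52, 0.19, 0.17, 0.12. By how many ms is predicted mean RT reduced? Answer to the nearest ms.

28 ms

The RT saving is b·ΔH. Equiprobable H₀ = log₂(4) = 2.0000 bits; with the given probabilities H = 1.7475 bits.
b·(H₀ − H) = 110 × (2.0000 − 1.7475) = 27.78 ms.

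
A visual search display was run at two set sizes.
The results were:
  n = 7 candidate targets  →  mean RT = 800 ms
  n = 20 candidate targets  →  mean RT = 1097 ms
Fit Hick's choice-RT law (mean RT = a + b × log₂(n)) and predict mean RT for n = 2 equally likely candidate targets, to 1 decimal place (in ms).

Fit slope and intercept:
  b = (1097 − 800) / (log₂ 20 − log₂ 7) = 297 / (4.3219 − 2.8074) = 196.095 ms/bit
  a = 800 − 196.095 × 2.8074 = 249.492 ms
Then RT(2) = 249.492 + 196.095 × log₂ 2 = 249.492 + 196.095 × 1 ≈ 445.587 ms.

445.6 ms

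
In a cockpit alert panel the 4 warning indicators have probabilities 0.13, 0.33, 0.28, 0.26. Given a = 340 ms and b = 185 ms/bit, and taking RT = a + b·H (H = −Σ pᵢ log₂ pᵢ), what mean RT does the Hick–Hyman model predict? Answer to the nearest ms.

Entropy contributions −pᵢ log₂ pᵢ: 0.3826, 0.5278, 0.5142, 0.5053; sum H = 1.9300 bits.
RT = a + bH = 340 + 185·1.9300 = 697.05 ms.

697 ms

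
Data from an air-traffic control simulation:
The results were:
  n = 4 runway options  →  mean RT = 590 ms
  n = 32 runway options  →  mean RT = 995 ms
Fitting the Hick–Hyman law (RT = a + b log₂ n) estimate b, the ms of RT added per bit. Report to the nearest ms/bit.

Slope: b = (995 − 590) / (log₂ 32 − log₂ 4) = 405/3.0000 = 135 ms/bit.

135 ms/bit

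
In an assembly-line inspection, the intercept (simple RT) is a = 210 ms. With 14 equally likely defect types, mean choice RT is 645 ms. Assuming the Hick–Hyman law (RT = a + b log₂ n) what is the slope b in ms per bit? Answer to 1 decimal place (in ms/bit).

14 alternatives carry log₂ 14 = 3.8074 bits; the choice cost is 645 − 210 = 435 ms, so b = 435/3.8074 = 114.253 ms/bit.

114.3 ms/bit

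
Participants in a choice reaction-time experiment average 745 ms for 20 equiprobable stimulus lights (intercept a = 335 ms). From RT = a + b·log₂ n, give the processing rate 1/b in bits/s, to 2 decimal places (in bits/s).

10.54 bits/s

b = (745 − 335)/log₂ 20 = 410/4.3219 = 94.865 ms per bit = 0.09487 s/bit; the reciprocal is 10.541 bits/s.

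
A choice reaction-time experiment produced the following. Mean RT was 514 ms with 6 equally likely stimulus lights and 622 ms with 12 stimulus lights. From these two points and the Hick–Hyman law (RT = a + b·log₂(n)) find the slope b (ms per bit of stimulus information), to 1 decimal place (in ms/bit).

108.0 ms/bit

b = (RT₂ − RT₁)/(log₂ n₂ − log₂ n₁) = (622 − 514)/(3.5850 − 2.5850) = 108.000 ms/bit.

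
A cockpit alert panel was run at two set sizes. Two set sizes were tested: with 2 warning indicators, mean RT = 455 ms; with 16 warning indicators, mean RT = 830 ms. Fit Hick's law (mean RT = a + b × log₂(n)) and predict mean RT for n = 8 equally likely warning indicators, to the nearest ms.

705 ms

Fit slope and intercept:
  b = (830 − 455) / (log₂ 16 − log₂ 2) = 375 / (4 − 1) = 125 ms/bit
  a = 455 − 125 × 1 = 330 ms
Then RT(8) = 330 + 125 × log₂ 8 = 330 + 125 × 3 ≈ 705.000 ms.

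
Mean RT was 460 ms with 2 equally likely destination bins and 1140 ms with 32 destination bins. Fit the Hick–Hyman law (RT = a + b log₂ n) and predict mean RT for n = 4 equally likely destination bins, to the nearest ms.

630 ms

Solve the two-equation system in a and b:
  b = (1140 − 460) / (log₂ 32 − log₂ 2) = 680 / (5 − 1) = 170 ms/bit
  a = 460 − 170 × 1 = 290 ms
Then RT(4) = 290 + 170 × log₂ 4 = 290 + 170 × 2 ≈ 630.000 ms.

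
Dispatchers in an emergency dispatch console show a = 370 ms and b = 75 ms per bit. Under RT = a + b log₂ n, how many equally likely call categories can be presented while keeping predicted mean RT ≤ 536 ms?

4

75·log₂ n ≤ 536 − 370 = 166, giving log₂ n ≤ 2.2133 and n ≤ 4.637. The largest whole number is 4.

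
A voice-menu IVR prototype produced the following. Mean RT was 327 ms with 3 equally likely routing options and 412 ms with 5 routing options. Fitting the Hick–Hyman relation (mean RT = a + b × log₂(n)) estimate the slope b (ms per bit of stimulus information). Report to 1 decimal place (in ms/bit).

115.3 ms/bit

The slope on a log₂ axis is (412 − 327) / (2.3219 − 1.5850) = 115.338 ms/bit.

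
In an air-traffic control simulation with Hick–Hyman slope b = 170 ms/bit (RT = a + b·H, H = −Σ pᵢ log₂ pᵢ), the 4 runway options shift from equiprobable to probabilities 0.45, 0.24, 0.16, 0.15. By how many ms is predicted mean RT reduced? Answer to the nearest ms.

26 ms

The RT saving is b·ΔH. Equiprobable H₀ = log₂(4) = 2.0000 bits; with the given probabilities H = 1.8461 bits.
b·(H₀ − H) = 170 × (2.0000 − 1.8461) = 26.16 ms.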